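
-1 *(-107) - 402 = -295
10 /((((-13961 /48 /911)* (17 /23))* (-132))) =36440/113509 = 0.32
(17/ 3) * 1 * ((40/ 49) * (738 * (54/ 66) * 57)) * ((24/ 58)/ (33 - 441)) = -2523960/15631 = -161.47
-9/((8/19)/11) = -235.12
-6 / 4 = -3/2 = -1.50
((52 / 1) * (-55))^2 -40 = 8179560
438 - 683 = -245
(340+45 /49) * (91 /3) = 217165/21 = 10341.19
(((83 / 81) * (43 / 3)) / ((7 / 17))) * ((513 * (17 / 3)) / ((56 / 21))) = 38883.69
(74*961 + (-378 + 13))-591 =70158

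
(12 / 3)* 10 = 40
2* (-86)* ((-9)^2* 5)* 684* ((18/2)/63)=-47647440/7 = -6806777.14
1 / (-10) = -1/10 = -0.10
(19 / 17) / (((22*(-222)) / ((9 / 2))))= -57/55352 = 0.00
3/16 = 0.19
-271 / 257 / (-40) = 271/10280 = 0.03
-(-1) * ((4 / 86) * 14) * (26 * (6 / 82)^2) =6552/72283 = 0.09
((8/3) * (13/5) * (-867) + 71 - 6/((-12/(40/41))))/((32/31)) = -37746871/6560 = -5754.10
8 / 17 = 0.47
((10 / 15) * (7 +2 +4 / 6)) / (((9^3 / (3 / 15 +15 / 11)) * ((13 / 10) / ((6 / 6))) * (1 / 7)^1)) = 69832/938223 = 0.07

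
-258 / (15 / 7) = -602/5 = -120.40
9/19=0.47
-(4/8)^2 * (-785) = 785/4 = 196.25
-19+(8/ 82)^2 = -18.99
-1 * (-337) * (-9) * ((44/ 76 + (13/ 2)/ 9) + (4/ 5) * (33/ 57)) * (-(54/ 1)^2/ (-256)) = -741195441/12160 = -60953.57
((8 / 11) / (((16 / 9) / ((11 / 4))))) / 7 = 9/56 = 0.16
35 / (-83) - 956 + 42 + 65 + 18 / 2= -69755/83 = -840.42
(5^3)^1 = 125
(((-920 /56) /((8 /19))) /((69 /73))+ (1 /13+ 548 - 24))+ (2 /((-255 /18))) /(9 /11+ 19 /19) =448060253/928200 = 482.72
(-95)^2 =9025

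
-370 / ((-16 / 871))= 161135/8 = 20141.88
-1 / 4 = -0.25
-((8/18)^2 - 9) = 713/81 = 8.80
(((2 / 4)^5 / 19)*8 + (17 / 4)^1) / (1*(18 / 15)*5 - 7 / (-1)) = 81/247 = 0.33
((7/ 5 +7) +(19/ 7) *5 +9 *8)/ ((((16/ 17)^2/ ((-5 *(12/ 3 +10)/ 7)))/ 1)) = -1060.85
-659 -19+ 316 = -362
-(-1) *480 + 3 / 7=3363/7 = 480.43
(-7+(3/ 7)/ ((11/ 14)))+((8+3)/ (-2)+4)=-175/22 = -7.95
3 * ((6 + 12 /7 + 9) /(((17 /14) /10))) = 412.94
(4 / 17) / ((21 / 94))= 376/357 = 1.05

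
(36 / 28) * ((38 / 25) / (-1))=-342/175 = -1.95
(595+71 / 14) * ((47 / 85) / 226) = 394847/268940 = 1.47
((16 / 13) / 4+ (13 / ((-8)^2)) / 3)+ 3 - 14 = -26519/2496 = -10.62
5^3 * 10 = 1250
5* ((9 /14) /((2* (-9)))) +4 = 107/28 = 3.82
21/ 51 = 7/17 = 0.41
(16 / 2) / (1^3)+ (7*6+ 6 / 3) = 52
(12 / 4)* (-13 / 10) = -39/10 = -3.90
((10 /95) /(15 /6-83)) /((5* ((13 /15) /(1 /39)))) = -4/516971 = 0.00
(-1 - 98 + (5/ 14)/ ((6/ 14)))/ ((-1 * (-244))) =-589/1464 = -0.40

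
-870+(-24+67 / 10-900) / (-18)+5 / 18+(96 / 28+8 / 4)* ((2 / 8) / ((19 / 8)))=-1030919/1260 = -818.19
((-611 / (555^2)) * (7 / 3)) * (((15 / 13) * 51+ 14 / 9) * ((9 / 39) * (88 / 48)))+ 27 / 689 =-24497287/309739950 = -0.08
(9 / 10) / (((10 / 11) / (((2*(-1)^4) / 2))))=99/100 = 0.99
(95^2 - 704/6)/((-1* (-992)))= 26723/2976 = 8.98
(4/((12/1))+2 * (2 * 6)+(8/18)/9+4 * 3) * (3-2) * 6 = 218.30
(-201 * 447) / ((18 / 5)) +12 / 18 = -149741/6 = -24956.83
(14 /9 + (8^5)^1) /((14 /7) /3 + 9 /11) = 3244186/147 = 22069.29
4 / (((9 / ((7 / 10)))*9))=14/405 = 0.03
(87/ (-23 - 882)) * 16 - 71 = -65647/905 = -72.54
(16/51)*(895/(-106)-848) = -242088/901 = -268.69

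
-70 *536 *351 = -13169520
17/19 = 0.89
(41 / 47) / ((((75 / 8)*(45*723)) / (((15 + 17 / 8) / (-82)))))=-137/229371750 = 0.00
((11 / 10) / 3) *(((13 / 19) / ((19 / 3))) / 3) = 143/10830 = 0.01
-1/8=-0.12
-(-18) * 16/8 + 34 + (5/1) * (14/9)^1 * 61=4900/9 = 544.44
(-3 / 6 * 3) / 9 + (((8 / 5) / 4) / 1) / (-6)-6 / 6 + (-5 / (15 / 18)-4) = -337/30 = -11.23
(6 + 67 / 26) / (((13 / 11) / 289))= 708917/338 = 2097.39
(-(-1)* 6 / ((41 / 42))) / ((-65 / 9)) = -2268/2665 = -0.85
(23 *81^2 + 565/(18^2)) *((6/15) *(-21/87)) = -342251959/23490 = -14570.11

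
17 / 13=1.31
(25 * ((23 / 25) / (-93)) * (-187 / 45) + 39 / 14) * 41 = 9160589/58590 = 156.35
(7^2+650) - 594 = 105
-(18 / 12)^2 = -9/4 = -2.25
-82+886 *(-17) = -15144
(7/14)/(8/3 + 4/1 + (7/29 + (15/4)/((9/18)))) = 87/2507 = 0.03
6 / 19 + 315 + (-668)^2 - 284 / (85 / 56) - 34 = 720803909/1615 = 446318.21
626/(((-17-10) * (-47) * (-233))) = -626/295677 = 0.00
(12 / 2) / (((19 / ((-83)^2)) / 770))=31827180/19 = 1675114.74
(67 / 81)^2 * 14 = 62846/6561 = 9.58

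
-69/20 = -3.45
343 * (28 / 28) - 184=159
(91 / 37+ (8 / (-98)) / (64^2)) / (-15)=-1521993/9282560 = -0.16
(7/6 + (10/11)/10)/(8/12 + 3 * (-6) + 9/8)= -0.08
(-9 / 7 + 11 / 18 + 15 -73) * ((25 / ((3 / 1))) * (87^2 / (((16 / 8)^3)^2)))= -155437825/2688 = -57826.57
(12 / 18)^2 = 4/9 = 0.44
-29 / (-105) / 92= 29/9660 = 0.00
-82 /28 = -41/14 = -2.93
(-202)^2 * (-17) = -693668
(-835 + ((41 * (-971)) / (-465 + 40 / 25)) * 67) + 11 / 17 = 193859317/39389 = 4921.66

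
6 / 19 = 0.32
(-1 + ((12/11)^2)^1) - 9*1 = -1066/121 = -8.81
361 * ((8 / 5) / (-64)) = -361/40 = -9.02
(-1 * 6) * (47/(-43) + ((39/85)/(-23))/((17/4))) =9412518/1429105 = 6.59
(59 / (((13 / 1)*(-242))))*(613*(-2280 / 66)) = 6871730/17303 = 397.14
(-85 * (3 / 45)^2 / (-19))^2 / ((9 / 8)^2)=18496/59213025 = 0.00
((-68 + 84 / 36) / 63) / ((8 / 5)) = -985/1512 = -0.65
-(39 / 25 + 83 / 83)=-64/25 = -2.56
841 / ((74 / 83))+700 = 121603/74 = 1643.28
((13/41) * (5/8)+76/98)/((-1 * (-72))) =15649/1157184 = 0.01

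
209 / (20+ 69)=2.35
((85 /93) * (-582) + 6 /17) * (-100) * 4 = 112057600/527 = 212633.02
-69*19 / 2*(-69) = 90459/2 = 45229.50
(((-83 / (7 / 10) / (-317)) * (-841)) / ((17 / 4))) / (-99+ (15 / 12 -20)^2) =-44673920/152438643 = -0.29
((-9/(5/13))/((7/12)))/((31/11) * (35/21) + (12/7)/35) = -324324/38371 = -8.45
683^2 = 466489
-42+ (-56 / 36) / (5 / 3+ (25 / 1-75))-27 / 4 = -84769/1740 = -48.72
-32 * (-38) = 1216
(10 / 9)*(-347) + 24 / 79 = -273914/711 = -385.25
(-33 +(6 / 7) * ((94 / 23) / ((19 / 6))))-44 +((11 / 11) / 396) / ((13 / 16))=-75.89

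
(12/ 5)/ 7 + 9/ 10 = 87/70 = 1.24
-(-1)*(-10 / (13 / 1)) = -10/13 = -0.77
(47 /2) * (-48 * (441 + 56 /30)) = -2497768/5 = -499553.60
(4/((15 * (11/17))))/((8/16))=136/165 = 0.82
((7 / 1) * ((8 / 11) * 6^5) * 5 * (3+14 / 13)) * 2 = 230791680/143 = 1613927.83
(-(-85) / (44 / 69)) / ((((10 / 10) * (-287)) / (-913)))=486795/1148 = 424.04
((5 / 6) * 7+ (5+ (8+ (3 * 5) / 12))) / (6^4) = 241/15552 = 0.02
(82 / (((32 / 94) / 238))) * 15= 3439695/4 = 859923.75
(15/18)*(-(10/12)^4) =-3125/7776 = -0.40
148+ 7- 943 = -788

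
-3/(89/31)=-93/89 = -1.04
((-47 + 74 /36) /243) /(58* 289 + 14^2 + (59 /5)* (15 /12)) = -1618/148477617 = 0.00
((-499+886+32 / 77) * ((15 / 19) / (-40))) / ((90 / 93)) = -924761/117040 = -7.90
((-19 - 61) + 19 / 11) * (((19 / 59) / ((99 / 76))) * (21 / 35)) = -11.61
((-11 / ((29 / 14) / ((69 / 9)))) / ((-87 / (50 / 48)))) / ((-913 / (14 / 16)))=-28175/60309792 = 0.00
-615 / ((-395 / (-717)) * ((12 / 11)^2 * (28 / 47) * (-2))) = 787.28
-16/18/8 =-0.11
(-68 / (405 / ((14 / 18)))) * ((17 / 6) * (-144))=64736/1215 = 53.28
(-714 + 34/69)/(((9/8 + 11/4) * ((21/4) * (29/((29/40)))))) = -196928/224595 = -0.88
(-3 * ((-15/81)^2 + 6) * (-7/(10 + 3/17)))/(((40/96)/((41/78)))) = 15.71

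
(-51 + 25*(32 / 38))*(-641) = 364729/19 = 19196.26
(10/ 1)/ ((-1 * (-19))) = 10/19 = 0.53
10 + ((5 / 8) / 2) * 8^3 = 170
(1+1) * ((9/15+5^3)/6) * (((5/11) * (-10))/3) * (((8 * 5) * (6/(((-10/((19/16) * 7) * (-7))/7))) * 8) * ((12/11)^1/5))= -2672768/121 = -22088.99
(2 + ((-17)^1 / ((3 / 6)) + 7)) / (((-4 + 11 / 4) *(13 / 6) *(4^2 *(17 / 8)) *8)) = 15/442 = 0.03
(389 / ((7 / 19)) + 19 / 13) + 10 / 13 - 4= 95922/91 = 1054.09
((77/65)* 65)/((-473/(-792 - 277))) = 7483/43 = 174.02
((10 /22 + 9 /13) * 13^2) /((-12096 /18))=-533/1848 = -0.29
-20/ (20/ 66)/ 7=-66/7 = -9.43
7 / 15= 0.47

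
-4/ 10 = -2/5 = -0.40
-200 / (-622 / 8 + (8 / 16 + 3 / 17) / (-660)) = 4488000/1744733 = 2.57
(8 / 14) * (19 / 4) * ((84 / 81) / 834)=38/11259 = 0.00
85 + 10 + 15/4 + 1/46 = 9087/92 = 98.77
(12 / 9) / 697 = 4/2091 = 0.00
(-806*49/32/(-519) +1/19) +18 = 3223465/157776 = 20.43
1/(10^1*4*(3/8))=1/15 = 0.07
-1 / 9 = -0.11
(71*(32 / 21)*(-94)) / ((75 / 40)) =-1708544/315 = -5423.95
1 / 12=0.08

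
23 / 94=0.24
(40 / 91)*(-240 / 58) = -4800/2639 = -1.82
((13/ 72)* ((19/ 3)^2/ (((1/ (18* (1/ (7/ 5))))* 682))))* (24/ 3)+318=6855059/21483 = 319.09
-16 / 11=-1.45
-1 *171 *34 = -5814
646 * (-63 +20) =-27778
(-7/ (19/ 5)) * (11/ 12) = -385/228 = -1.69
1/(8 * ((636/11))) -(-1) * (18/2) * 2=91595/5088 = 18.00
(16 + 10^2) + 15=131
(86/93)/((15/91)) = 7826/1395 = 5.61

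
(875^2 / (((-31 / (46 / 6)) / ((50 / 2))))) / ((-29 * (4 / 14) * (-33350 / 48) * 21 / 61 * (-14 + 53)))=-186812500/3050307 = -61.24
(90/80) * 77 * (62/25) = 21483/100 = 214.83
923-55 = 868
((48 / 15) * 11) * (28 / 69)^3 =3863552/1642545 = 2.35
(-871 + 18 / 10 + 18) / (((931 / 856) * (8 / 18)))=-61632/35 = -1760.91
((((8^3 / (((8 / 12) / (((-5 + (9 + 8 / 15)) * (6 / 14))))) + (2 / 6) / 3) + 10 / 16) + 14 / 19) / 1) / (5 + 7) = 71512957/574560 = 124.47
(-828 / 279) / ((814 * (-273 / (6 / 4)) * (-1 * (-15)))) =23/17222205 = 0.00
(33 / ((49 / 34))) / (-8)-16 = -3697/196 = -18.86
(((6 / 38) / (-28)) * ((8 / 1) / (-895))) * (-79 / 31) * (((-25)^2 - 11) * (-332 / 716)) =24155988/660525215 = 0.04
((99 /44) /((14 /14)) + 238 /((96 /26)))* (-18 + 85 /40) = -203327/192 = -1058.99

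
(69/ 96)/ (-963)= -23/30816 = 0.00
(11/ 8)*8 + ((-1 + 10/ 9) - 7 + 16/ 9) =53/9 = 5.89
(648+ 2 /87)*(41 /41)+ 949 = 1597.02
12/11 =1.09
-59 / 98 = -0.60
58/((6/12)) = 116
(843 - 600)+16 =259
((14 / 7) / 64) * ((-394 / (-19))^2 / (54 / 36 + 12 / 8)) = 38809/8664 = 4.48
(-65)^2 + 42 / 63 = 12677/3 = 4225.67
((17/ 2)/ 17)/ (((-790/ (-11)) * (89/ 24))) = 66/35155 = 0.00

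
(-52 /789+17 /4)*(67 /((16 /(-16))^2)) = 884735/3156 = 280.33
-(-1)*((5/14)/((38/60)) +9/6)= 549/266 = 2.06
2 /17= 0.12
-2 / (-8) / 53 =1/212 = 0.00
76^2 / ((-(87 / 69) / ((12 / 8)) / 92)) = -632173.24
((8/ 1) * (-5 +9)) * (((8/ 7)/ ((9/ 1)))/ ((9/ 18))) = 512/63 = 8.13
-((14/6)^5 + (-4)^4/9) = -23719/243 = -97.61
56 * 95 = 5320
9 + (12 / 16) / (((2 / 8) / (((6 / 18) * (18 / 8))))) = 45/4 = 11.25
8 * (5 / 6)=20/3 = 6.67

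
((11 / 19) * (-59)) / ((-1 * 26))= 649/494 = 1.31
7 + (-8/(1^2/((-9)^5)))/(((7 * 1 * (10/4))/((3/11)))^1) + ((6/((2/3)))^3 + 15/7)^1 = 3118537/385 = 8100.10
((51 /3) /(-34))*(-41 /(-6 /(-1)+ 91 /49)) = 287/110 = 2.61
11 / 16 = 0.69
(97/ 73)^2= 9409/5329 = 1.77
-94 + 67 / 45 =-92.51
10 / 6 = 5/3 = 1.67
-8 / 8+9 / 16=-7/16 = -0.44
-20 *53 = -1060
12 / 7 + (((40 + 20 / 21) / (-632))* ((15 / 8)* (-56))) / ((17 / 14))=68791/9401 = 7.32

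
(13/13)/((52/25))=25/52 = 0.48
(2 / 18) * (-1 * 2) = -0.22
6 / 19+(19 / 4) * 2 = 9.82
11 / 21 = 0.52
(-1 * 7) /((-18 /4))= 14/9 = 1.56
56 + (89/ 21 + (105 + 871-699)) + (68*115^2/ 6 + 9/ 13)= 13670135/91 = 150221.26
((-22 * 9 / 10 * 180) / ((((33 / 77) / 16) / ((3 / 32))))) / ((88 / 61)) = -34587/4 = -8646.75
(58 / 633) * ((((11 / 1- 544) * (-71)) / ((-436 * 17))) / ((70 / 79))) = -86698313/164212860 = -0.53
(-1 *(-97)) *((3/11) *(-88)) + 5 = -2323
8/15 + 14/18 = 59/45 = 1.31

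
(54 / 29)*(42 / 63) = 36/29 = 1.24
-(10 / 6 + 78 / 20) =-167/30 = -5.57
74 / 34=37/17 = 2.18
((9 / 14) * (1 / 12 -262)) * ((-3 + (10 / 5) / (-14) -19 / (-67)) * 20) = 9031635/938 = 9628.61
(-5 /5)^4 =1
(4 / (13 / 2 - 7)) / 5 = -8/5 = -1.60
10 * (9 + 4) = 130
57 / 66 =19/22 = 0.86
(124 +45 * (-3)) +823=812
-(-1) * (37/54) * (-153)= -629/6 = -104.83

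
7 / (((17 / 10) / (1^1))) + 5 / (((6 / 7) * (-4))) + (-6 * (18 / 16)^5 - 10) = -18.15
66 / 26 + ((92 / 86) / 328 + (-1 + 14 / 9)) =2555515/825084 = 3.10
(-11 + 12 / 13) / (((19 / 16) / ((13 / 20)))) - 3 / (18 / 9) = -1333/190 = -7.02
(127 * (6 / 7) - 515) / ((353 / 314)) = -892702/2471 = -361.27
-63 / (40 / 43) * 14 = -18963/20 = -948.15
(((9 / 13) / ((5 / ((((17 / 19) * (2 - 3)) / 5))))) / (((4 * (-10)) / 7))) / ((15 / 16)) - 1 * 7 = -1079911/154375 = -7.00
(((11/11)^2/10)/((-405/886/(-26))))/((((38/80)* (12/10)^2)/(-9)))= -115180/1539 = -74.84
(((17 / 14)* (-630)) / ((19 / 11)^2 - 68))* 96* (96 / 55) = 15510528/7867 = 1971.59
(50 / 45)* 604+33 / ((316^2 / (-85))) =603104995/898704 = 671.08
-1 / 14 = -0.07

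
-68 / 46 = -34/23 = -1.48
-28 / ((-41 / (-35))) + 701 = 27761/41 = 677.10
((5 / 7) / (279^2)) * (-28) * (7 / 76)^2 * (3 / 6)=-245/224804808 = 0.00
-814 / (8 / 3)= -1221/4 = -305.25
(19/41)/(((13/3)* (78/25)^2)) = 11875/1080924 = 0.01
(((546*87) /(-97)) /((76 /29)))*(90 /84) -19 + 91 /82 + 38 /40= -82042972/377815 = -217.15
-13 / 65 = -1/5 = -0.20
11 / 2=5.50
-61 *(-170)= 10370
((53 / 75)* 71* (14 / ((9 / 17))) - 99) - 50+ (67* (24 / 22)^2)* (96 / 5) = 221235379/81675 = 2708.73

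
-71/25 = -2.84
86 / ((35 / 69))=5934/35 = 169.54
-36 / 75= -0.48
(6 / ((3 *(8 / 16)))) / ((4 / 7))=7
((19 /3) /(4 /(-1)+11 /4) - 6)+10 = -16/15 = -1.07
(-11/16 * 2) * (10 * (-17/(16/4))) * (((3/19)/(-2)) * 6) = -8415/304 = -27.68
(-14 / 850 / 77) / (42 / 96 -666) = 16/49784075 = 0.00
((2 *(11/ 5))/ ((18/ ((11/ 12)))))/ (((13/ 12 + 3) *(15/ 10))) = 242/6615 = 0.04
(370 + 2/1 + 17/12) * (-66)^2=1626603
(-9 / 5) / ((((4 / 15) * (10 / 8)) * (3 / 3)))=-27/5 = -5.40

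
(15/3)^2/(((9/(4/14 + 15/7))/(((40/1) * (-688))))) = -11696000/63 = -185650.79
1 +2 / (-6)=2/3 = 0.67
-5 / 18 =-0.28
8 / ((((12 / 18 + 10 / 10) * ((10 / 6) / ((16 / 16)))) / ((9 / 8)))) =3.24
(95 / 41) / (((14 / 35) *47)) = 475/3854 = 0.12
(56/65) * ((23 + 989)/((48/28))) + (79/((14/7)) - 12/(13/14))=208717/390 = 535.17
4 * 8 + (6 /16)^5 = 1048819/32768 = 32.01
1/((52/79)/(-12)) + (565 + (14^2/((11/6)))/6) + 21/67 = 5412315/9581 = 564.90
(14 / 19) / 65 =14/1235 = 0.01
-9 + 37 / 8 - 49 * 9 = -3563/8 = -445.38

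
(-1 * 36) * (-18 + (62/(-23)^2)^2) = 181198584/279841 = 647.51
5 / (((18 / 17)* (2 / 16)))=340/9 = 37.78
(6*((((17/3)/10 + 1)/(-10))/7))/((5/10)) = -47/175 = -0.27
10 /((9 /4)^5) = 10240/59049 = 0.17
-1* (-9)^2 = -81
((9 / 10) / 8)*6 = 0.68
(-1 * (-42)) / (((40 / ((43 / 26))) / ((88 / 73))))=9933/4745 = 2.09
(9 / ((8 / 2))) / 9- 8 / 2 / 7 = -9/28 = -0.32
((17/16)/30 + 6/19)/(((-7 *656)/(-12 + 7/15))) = 554119/628185600 = 0.00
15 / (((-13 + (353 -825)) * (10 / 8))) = -12/485 = -0.02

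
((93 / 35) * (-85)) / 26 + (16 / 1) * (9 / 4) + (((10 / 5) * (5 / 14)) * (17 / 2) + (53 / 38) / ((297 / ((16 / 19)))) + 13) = 64657363/1393821 = 46.39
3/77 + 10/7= 1.47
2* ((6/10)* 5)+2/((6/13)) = 10.33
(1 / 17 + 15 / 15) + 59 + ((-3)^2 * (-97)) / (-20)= 35261/340 = 103.71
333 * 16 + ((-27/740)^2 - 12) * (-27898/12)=983397989/29600 = 33222.91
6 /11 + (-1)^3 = -0.45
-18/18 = -1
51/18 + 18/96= 145/48 = 3.02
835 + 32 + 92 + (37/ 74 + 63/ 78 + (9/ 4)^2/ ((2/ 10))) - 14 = 202097/208 = 971.62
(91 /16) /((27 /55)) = 5005/432 = 11.59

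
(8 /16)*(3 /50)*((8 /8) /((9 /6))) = 1/50 = 0.02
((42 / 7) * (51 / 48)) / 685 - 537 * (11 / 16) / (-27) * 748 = 504438569/49320 = 10227.87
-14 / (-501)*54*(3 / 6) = 126/167 = 0.75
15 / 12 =5/4 = 1.25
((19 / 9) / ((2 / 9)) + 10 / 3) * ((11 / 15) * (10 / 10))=847/90 = 9.41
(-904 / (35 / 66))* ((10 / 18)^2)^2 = -2486000/15309 = -162.39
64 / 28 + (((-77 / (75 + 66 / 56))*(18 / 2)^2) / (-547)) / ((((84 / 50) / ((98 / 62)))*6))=64961219/28131663 = 2.31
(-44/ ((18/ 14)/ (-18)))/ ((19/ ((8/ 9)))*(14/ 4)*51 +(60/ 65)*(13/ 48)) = 9856/61051 = 0.16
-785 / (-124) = 6.33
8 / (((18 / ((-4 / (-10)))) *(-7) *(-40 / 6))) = 2/525 = 0.00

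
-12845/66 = -194.62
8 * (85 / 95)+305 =5931/19 = 312.16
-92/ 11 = -8.36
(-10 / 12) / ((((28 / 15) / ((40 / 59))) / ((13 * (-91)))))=358.05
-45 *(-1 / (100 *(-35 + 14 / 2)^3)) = -9/439040 = 0.00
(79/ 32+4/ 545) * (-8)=-43183/2180 = -19.81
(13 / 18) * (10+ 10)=130/9 = 14.44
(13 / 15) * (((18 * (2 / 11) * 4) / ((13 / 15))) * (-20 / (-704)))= 45/121 = 0.37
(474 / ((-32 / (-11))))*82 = 106887/8 = 13360.88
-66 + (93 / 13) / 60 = -17129/260 = -65.88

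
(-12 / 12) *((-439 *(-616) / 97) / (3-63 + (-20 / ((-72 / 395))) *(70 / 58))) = -38.49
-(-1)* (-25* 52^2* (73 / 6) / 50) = -49348/3 = -16449.33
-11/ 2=-5.50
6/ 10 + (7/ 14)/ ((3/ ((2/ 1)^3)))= 29/15 = 1.93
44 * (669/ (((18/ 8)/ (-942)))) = -12323872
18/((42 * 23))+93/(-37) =-14862/5957 = -2.49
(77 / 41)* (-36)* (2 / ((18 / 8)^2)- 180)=4480784/369 = 12143.05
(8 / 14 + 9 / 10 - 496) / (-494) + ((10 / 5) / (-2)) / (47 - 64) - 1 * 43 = -24654911/587860 = -41.94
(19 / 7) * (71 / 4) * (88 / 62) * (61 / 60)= 905179/13020 = 69.52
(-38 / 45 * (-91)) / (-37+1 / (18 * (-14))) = -96824/46625 = -2.08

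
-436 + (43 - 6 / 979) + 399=5868/979 = 5.99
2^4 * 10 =160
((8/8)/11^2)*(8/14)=4/847 = 0.00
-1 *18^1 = -18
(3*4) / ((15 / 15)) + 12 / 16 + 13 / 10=14.05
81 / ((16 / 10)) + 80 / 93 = 38305/744 = 51.49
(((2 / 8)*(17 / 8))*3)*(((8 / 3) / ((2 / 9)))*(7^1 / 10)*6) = 3213/40 = 80.32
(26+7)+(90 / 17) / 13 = 7383/221 = 33.41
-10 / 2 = -5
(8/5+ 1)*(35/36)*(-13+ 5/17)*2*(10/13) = -840/17 = -49.41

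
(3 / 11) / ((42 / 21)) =3/22 = 0.14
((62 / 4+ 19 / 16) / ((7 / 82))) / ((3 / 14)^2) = 25543/6 = 4257.17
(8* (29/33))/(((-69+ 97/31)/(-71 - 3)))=266104/33693 = 7.90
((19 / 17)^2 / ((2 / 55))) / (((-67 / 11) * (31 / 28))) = -3057670/600253 = -5.09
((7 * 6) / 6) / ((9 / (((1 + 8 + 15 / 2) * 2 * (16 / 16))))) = 77/3 = 25.67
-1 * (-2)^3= 8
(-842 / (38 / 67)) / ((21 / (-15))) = 141035/133 = 1060.41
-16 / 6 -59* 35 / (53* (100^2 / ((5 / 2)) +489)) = -1909531/713751 = -2.68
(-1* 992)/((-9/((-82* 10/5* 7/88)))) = -142352/99 = -1437.90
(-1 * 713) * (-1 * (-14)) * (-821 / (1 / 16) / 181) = 131123552/181 = 724439.51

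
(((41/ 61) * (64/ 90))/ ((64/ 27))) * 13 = 1599/610 = 2.62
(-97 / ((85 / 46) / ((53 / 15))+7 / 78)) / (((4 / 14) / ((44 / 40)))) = -355083729/582580 = -609.50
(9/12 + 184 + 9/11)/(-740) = -1633/6512 = -0.25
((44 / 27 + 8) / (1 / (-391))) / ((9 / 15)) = -508300/81 = -6275.31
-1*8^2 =-64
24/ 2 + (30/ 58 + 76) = 2567/29 = 88.52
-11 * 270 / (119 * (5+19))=-495/476 = -1.04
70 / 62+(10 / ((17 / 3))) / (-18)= 1630/1581 = 1.03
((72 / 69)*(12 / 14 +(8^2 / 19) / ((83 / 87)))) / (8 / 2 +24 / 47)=593892/585067 = 1.02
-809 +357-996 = -1448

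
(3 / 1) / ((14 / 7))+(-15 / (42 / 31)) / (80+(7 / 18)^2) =495129/363566 = 1.36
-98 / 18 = -49/9 = -5.44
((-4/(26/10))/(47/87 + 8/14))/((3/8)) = -32480/8801 = -3.69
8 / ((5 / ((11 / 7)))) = 88/35 = 2.51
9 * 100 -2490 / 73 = 63210/73 = 865.89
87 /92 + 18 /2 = 915/92 = 9.95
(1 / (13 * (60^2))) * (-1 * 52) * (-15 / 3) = 1/180 = 0.01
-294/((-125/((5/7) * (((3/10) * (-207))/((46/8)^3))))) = -36288/66125 = -0.55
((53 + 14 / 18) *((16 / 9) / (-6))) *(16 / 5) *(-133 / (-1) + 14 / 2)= -1734656/243 = -7138.50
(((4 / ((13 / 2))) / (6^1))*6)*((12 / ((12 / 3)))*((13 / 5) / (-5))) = -24/25 = -0.96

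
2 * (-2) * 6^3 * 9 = -7776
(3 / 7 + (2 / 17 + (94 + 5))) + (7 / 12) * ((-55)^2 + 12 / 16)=10650407/5712 = 1864.57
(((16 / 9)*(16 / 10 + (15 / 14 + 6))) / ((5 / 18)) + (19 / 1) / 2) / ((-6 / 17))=-128911/700 = -184.16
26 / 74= 13/37 = 0.35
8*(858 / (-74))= -3432/37 = -92.76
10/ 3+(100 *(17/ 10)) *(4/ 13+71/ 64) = 304805/1248 = 244.23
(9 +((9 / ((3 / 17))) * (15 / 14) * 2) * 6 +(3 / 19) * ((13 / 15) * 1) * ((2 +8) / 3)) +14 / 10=1329808/1995 = 666.57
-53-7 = -60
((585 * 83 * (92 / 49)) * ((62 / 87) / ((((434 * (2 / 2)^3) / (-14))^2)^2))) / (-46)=-64740/42333011 = 0.00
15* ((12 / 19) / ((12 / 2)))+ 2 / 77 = 2348/1463 = 1.60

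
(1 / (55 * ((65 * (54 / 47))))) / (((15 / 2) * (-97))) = -47/140443875 = 0.00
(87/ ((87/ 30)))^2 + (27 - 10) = 917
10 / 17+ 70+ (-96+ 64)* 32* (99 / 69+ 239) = -96238640/391 = -246134.63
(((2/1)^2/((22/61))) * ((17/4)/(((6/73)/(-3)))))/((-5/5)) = 75701/44 = 1720.48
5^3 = 125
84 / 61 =1.38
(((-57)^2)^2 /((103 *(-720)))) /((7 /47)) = -55125783/57680 = -955.72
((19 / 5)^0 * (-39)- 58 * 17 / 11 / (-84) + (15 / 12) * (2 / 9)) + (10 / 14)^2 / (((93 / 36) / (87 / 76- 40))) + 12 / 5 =-613291682/14286195 = -42.93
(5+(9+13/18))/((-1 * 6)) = -265/108 = -2.45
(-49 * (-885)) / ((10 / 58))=251517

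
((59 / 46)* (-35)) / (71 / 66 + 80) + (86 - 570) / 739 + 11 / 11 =-0.21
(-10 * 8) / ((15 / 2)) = -32/3 = -10.67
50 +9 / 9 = 51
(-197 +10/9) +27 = -1520/9 = -168.89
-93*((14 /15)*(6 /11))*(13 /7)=-4836/55 = -87.93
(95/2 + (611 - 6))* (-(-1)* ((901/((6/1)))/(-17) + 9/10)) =-10353/2 = -5176.50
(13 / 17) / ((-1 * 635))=-13/10795 = 0.00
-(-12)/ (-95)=-12/95 = -0.13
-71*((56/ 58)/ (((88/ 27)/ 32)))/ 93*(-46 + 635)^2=-800917488/319 = -2510713.13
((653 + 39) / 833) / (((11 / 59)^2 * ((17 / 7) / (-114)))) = -274609128/244783 = -1121.85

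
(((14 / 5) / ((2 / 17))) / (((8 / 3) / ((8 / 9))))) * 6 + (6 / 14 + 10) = 2031/35 = 58.03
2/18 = 1/9 = 0.11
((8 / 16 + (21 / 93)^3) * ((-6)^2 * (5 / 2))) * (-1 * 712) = -976483080/29791 = -32777.79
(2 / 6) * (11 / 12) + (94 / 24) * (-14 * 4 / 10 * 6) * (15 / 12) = -5911/36 = -164.19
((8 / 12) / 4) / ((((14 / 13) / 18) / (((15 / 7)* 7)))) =585/14 = 41.79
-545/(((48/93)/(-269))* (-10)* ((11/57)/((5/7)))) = -259051035/2464 = -105134.35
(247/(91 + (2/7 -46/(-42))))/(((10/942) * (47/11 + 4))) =30.45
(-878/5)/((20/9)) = -3951/50 = -79.02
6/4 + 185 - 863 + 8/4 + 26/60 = -10111/15 = -674.07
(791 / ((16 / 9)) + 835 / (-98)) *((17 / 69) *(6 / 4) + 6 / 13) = 24292721/66976 = 362.71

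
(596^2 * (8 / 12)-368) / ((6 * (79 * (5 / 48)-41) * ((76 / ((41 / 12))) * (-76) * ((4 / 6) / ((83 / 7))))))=150865199/11924913 = 12.65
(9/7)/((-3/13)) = -5.57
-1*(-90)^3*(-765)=-557685000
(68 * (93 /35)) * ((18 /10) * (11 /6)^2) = 191301/175 = 1093.15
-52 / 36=-13/9 = -1.44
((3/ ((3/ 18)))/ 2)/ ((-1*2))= -9/2 = -4.50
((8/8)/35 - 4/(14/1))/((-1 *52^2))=9/94640 = 0.00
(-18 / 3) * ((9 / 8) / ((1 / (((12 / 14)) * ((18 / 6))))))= -17.36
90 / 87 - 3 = -57/29 = -1.97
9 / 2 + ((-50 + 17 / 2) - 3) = -40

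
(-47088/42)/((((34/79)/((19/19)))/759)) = -235286964/119 = -1977201.38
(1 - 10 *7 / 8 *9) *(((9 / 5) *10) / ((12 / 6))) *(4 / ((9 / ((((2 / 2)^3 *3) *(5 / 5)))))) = -933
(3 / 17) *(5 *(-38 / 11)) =-570/187 = -3.05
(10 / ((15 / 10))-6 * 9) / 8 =-71/12 = -5.92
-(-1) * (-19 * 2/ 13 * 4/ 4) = -38/13 = -2.92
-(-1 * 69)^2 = -4761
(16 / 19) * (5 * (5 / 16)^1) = 25/19 = 1.32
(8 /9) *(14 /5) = 112/45 = 2.49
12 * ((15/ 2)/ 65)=18/13 = 1.38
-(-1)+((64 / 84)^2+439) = 194296/441 = 440.58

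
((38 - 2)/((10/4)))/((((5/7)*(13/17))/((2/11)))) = 17136/3575 = 4.79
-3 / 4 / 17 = -3/68 = -0.04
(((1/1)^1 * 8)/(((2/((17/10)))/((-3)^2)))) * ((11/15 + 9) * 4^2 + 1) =239802/25 = 9592.08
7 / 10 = 0.70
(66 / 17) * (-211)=-819.18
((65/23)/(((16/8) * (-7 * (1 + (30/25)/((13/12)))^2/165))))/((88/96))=-24716250/3021809 = -8.18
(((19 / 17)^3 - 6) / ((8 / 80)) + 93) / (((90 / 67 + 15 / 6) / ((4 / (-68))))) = -30916346/43013315 = -0.72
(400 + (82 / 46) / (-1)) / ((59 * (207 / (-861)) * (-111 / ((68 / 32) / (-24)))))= -14895587/665168832 = -0.02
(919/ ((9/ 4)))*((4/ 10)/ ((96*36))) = 919/19440 = 0.05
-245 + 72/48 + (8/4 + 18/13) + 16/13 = -6211/26 = -238.88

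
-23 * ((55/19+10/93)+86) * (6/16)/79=-3617141/372248 = -9.72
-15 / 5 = -3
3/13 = 0.23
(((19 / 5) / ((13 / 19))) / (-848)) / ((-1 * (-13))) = -361/716560 = 0.00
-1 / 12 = -0.08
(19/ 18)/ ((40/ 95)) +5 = 1081/144 = 7.51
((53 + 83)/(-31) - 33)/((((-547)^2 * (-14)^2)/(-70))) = 5795/129856706 = 0.00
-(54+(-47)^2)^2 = -5121169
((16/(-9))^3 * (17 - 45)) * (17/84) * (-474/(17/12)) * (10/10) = -10652.97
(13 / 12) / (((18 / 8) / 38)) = 494/27 = 18.30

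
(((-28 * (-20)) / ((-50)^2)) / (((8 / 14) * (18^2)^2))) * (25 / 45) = 49/23619600 = 0.00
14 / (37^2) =14/1369 = 0.01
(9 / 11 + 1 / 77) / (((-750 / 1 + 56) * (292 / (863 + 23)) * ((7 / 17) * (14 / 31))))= -1867688/95573863 = -0.02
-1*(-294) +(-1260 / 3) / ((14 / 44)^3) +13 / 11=-6868577/539 = -12743.19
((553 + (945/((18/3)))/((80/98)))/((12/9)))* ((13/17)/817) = 465465/888896 = 0.52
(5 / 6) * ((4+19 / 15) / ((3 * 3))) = 79/162 = 0.49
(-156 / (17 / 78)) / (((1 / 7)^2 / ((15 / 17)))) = -8943480/289 = -30946.30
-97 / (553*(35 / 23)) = -2231/19355 = -0.12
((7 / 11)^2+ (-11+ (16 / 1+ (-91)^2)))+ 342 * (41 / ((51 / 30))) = 34011755/2057 = 16534.64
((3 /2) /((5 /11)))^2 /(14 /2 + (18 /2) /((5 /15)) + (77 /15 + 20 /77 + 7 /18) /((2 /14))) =107811/737290 = 0.15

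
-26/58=-13/29 = -0.45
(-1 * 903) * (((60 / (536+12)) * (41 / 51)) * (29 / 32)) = -5368335/74528 = -72.03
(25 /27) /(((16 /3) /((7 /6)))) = 175/864 = 0.20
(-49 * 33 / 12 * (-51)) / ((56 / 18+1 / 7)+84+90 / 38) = 76.68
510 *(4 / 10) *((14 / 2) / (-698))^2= 2499/121801 = 0.02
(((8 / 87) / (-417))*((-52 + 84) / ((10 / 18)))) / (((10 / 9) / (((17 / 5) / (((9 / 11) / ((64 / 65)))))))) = -1531904/32751875 = -0.05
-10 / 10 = -1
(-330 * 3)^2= 980100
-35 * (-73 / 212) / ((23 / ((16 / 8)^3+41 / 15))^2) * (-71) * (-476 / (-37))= -211554511/88245 = -2397.35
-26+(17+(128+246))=365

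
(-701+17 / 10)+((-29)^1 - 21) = -7493/10 = -749.30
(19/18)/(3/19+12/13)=4693/4806 = 0.98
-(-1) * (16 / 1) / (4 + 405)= 16/409 = 0.04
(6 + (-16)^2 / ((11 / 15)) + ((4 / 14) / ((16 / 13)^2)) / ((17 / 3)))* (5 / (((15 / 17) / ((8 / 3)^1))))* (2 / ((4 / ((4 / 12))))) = 19833923/22176 = 894.39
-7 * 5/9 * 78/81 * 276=-83720/81 = -1033.58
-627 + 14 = -613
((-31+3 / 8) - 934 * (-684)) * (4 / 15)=5110603/30 = 170353.43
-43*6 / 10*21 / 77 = -387/55 = -7.04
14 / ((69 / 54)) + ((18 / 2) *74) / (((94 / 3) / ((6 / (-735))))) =2855826/264845 = 10.78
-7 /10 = -0.70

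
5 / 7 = 0.71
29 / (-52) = -29/52 = -0.56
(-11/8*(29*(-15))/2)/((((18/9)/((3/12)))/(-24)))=-14355/16 = -897.19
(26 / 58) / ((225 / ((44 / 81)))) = 572/528525 = 0.00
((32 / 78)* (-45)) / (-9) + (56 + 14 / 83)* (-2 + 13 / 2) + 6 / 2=257.81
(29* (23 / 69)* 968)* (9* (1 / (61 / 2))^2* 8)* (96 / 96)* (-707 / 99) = -57736448/11163 = -5172.13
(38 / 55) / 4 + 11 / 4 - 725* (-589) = 93946143/220 = 427027.92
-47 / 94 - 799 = -1599/2 = -799.50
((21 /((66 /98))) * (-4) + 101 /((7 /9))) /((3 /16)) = 6320/231 = 27.36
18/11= 1.64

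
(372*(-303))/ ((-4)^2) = -28179/4 = -7044.75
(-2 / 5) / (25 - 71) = 1/115 = 0.01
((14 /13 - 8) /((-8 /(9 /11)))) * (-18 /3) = -1215/286 = -4.25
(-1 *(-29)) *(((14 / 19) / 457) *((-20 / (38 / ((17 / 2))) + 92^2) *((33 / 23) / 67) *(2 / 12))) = 358912323/254229557 = 1.41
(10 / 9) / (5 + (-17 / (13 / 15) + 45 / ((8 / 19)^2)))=1664/358245 = 0.00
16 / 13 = 1.23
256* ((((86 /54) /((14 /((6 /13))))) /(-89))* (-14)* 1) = 22016/10413 = 2.11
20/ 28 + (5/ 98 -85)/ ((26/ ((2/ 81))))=7265/11466 = 0.63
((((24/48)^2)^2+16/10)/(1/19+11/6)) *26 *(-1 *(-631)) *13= 808430259/4300 = 188007.04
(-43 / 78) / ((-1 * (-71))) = -43/5538 = -0.01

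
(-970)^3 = -912673000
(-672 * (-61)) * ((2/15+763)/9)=156411808/45 = 3475817.96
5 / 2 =2.50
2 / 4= 0.50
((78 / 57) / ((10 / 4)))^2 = 0.30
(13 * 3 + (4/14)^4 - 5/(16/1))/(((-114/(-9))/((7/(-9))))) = -2.38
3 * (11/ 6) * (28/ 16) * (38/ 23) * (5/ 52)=1.53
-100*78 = -7800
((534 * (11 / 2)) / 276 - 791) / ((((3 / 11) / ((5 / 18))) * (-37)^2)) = -146245/251896 = -0.58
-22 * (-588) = 12936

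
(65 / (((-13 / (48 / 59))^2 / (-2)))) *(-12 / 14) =138240/316771 = 0.44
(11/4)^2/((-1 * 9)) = -121/144 = -0.84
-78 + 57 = -21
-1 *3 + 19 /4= 7/4 = 1.75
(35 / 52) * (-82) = -1435/26 = -55.19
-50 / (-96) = 25/48 = 0.52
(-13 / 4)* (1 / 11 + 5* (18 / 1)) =-12883/44 = -292.80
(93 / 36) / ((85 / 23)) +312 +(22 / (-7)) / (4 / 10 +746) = 694351331/2220540 = 312.69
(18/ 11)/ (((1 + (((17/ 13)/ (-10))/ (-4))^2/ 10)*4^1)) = 12168000/29747179 = 0.41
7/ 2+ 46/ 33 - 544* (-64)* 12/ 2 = 13787459/66 = 208900.89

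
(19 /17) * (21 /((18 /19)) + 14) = 4123/102 = 40.42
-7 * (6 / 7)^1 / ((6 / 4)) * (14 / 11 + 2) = -144/11 = -13.09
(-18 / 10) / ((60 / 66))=-99/50 = -1.98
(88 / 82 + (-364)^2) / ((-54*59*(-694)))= 0.06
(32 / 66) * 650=315.15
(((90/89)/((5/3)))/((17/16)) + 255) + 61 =478972/1513 = 316.57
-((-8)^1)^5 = 32768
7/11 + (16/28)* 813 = 35821/77 = 465.21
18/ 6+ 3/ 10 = 33/10 = 3.30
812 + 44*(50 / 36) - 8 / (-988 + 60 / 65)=12604349/14436 = 873.12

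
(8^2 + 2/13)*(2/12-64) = -53237/13 = -4095.15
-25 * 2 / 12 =-25/6 = -4.17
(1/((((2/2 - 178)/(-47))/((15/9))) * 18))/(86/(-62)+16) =7285/4329774 = 0.00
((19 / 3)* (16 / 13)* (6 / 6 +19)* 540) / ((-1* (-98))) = 547200/637 = 859.03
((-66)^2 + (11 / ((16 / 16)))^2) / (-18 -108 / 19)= -85063/450 = -189.03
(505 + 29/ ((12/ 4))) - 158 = 1070/3 = 356.67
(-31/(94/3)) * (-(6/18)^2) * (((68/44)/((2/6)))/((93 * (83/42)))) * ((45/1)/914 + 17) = 1854377/39220654 = 0.05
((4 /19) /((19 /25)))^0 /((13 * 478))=1/6214 = 0.00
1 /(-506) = -1/506 = 0.00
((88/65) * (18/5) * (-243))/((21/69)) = -8852976/2275 = -3891.42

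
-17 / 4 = -4.25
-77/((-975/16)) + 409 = 400007/975 = 410.26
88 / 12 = 22/3 = 7.33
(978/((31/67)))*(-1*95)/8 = -25100.69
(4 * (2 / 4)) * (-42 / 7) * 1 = -12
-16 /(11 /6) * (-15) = 1440/11 = 130.91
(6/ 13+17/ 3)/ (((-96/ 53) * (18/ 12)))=-12667/5616 = -2.26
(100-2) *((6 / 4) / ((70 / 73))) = 1533/10 = 153.30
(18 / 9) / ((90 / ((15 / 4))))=1/12 = 0.08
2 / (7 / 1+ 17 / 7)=7/33 = 0.21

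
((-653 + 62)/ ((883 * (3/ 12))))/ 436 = -591/96247 = -0.01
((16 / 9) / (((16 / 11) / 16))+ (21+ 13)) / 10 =241/45 = 5.36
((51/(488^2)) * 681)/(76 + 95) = 3859/4524736 = 0.00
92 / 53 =1.74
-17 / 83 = -0.20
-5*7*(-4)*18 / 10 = 252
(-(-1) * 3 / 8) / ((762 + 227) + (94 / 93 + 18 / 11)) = 3069/8115640 = 0.00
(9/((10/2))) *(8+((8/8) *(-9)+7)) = 10.80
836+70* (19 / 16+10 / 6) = 24859/24 = 1035.79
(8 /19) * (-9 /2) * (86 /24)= -129/19 = -6.79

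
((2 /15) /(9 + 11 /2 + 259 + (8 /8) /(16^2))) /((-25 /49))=-25088/26256375 = 0.00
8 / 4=2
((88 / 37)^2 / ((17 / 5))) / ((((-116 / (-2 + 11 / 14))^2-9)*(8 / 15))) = 408/1192399 = 0.00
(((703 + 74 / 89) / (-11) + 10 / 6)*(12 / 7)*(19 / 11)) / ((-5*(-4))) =-9.23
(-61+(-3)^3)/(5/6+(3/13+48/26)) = -6864/227 = -30.24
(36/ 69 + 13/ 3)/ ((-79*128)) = -335/697728 = 0.00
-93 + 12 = -81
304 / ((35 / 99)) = 30096/35 = 859.89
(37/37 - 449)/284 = -112/71 = -1.58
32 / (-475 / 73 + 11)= 292/41 = 7.12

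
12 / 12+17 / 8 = 3.12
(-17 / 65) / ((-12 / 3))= 17/260 = 0.07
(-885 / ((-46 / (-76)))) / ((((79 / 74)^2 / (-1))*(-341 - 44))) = -36831576/11052811 = -3.33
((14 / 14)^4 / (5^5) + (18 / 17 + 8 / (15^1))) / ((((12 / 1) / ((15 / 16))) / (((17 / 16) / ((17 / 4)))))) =253801/8160000 = 0.03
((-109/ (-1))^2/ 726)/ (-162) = -11881/117612 = -0.10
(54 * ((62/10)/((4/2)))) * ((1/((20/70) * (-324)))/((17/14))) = -1519/1020 = -1.49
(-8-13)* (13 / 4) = -273/4 = -68.25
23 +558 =581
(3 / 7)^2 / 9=0.02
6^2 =36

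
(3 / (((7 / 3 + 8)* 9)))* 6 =6/31 = 0.19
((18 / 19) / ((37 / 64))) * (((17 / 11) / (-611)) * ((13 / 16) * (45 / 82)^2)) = -619650/610961131 = 0.00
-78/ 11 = -7.09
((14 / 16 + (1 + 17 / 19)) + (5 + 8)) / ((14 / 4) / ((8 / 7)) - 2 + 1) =1598/209 = 7.65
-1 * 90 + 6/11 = -984/11 = -89.45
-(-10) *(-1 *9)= -90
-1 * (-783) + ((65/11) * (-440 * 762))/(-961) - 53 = 2682730/961 = 2791.60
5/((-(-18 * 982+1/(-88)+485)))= 440/1512809 = 0.00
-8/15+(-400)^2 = 159999.47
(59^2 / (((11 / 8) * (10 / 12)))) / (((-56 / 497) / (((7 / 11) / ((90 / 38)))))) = -65742166/9075 = -7244.32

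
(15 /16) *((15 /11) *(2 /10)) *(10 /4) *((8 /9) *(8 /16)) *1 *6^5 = 24300/11 = 2209.09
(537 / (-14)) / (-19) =537/266 = 2.02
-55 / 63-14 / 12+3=121/126 = 0.96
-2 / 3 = -0.67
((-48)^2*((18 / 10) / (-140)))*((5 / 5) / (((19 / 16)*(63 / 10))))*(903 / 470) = -1188864/156275 = -7.61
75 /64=1.17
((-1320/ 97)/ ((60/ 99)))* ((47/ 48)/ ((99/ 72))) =-1551/97 = -15.99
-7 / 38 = -0.18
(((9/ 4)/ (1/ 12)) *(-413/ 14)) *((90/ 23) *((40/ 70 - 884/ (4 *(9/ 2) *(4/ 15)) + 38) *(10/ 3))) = 243529875/161 = 1512607.92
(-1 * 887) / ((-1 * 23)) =887/23 = 38.57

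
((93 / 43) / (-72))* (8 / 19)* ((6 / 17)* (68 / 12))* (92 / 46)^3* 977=-484592/2451 = -197.71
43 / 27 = 1.59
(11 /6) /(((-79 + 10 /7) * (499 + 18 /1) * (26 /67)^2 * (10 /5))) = -31423/207026352 = 0.00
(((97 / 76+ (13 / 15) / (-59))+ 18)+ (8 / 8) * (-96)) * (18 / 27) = -5161423/100890 = -51.16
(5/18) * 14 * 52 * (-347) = -631540/9 = -70171.11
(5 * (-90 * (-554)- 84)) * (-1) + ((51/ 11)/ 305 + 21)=-248858.98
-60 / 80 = -3/4 = -0.75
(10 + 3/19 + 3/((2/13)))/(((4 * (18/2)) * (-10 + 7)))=-1127/4104 = -0.27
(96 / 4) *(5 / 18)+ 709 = 2147/3 = 715.67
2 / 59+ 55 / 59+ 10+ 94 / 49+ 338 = 1014407/2891 = 350.88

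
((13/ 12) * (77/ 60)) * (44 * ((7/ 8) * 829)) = 63896833/1440 = 44372.80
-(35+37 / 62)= -2207/62 = -35.60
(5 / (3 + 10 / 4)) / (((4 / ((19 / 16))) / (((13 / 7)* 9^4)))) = 8102835/2464 = 3288.49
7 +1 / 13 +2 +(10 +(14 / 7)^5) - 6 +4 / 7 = 4154/91 = 45.65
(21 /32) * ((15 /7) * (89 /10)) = 801/64 = 12.52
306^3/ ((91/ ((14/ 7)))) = 57305232/91 = 629727.82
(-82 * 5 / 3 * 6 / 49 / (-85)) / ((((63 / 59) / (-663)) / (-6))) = 733.46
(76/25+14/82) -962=-982759/1025 = -958.79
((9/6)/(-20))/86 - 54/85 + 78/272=-20433/58480 = -0.35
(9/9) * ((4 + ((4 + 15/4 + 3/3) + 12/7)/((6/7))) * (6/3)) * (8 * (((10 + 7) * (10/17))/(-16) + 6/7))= 5057/84 = 60.20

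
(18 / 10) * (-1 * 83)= -747/5 = -149.40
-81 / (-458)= 81/458 = 0.18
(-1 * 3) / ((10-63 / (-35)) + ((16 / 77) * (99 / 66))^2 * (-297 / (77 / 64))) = 622545/2527963 = 0.25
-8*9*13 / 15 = -312/5 = -62.40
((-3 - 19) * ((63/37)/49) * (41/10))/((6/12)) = -8118/1295 = -6.27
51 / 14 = 3.64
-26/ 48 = -13/24 = -0.54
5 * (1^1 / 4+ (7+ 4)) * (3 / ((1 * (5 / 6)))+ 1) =1035/4 = 258.75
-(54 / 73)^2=-2916/5329 = -0.55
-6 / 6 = -1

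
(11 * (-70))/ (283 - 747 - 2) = 385/233 = 1.65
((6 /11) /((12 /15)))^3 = 3375/10648 = 0.32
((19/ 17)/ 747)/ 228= 1/152388 = 0.00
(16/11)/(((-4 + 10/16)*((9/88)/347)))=-355328/243 = -1462.26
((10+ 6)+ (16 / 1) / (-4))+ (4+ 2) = 18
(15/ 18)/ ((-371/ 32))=-80/1113 = -0.07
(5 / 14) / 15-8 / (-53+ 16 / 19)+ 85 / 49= 557035/291354 = 1.91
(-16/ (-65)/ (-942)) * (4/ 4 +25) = -16/2355 = -0.01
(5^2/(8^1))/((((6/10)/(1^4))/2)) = 125/12 = 10.42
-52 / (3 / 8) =-416/3 = -138.67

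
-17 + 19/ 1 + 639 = 641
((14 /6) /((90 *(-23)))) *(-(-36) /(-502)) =7/86595 = 0.00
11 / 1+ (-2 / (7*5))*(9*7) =37/5 = 7.40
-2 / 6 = -1/3 = -0.33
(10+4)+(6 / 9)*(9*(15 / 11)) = 22.18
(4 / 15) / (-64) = -1/240 = 0.00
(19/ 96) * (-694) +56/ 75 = -54643/400 = -136.61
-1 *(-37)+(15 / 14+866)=12657/14 = 904.07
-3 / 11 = -0.27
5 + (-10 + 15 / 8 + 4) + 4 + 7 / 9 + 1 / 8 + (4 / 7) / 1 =400/63 = 6.35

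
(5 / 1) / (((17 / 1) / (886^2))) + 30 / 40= 15699971/68 = 230881.93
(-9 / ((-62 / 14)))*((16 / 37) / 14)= 72/1147 = 0.06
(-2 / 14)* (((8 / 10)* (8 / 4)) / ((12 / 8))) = -16/105 = -0.15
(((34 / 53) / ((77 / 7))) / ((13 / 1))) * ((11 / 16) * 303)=5151/5512 = 0.93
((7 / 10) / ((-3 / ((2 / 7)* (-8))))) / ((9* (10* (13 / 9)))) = 4/975 = 0.00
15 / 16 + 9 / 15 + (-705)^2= 39762123/80 = 497026.54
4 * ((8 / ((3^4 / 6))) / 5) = 0.47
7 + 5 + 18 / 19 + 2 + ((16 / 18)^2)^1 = 24220/1539 = 15.74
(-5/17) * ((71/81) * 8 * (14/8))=-4970/1377 = -3.61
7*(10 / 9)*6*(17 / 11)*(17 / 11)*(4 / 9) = 161840/3267 = 49.54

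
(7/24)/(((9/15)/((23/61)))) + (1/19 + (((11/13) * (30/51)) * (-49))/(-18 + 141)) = 28455667/756122328 = 0.04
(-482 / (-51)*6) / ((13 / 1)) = 964/221 = 4.36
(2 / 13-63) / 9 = -817/117 = -6.98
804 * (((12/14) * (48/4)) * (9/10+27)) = 8075376/35 = 230725.03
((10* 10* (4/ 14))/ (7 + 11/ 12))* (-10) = -4800/133 = -36.09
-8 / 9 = -0.89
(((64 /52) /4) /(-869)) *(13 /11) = -4/9559 = 0.00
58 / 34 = 29/17 = 1.71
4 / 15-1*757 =-756.73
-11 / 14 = -0.79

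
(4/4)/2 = 1/2 = 0.50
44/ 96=11/24 = 0.46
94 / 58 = 47/29 = 1.62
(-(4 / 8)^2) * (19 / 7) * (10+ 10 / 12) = -1235/168 = -7.35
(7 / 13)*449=3143/13 = 241.77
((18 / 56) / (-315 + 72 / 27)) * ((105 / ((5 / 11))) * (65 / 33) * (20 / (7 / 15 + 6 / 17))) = -2237625/195833 = -11.43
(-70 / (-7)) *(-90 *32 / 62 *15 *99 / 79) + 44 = -21276244/2449 = -8687.73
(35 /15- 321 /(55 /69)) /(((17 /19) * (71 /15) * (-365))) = 73834/285065 = 0.26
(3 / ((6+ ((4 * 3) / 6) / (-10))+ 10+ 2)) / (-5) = -3/89 = -0.03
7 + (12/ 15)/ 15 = 529/75 = 7.05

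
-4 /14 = -2/7 = -0.29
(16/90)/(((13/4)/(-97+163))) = 704/195 = 3.61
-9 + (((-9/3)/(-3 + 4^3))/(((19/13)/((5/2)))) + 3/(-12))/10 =-418789/46360 = -9.03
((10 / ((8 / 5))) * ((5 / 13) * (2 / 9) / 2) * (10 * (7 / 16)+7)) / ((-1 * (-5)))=175/288 = 0.61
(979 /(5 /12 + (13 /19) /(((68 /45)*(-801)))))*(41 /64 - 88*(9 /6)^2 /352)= 84429939/459328 = 183.81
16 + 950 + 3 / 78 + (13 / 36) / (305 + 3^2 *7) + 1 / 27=499144667/516672 = 966.08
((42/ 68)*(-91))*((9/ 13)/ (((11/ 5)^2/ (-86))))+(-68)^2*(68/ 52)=180185581/26741 = 6738.18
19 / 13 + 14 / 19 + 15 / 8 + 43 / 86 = 4.57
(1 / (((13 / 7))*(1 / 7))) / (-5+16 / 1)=49/143 = 0.34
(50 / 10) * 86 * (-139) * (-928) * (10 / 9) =554665600/9 = 61629511.11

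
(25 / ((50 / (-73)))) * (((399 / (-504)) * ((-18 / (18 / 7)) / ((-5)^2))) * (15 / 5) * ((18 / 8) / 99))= -9709/17600 = -0.55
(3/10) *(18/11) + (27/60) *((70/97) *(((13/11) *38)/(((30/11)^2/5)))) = 43937/4268 = 10.29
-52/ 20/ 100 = -0.03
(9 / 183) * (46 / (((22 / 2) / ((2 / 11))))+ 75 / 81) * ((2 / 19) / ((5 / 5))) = 11018/1262151 = 0.01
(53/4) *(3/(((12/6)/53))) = 8427/8 = 1053.38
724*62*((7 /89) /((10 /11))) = 1728188/445 = 3883.57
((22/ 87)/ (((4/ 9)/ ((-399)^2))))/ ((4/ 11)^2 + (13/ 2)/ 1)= 211896531/15515 = 13657.53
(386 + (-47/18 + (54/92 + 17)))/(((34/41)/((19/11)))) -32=31090591/38709 = 803.19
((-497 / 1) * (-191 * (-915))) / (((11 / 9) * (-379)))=781723845/4169 = 187508.72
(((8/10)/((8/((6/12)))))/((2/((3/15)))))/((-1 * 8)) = -1/1600 = 0.00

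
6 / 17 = 0.35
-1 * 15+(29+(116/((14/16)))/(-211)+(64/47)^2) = 15.23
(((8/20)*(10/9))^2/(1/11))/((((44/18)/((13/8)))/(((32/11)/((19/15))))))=2080/627 = 3.32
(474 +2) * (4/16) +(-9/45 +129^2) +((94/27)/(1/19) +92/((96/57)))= 18231019/1080 = 16880.57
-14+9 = -5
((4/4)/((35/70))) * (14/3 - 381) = -2258/3 = -752.67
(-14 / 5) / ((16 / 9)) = -63/40 = -1.58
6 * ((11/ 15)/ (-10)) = -11/25 = -0.44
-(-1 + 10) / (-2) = 9/2 = 4.50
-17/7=-2.43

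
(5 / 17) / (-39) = -5/663 = -0.01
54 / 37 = 1.46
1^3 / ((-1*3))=-1/3 = -0.33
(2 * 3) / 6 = 1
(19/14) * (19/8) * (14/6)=7.52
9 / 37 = 0.24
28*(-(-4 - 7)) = 308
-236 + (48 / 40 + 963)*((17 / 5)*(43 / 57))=1062617/475 = 2237.09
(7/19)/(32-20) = 7/228 = 0.03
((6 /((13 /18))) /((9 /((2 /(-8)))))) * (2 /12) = -1/26 = -0.04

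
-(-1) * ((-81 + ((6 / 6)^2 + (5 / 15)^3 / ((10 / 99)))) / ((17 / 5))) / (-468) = 2389/47736 = 0.05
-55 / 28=-1.96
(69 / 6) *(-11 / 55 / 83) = -23/830 = -0.03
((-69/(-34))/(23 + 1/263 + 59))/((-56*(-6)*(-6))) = -6049/492762816 = 0.00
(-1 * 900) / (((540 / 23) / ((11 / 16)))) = -1265/48 = -26.35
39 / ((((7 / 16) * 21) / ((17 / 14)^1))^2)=240448/352947 = 0.68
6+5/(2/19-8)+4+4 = 401/30 = 13.37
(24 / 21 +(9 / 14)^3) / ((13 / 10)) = 19325/17836 = 1.08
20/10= 2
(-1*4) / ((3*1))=-4/3 = -1.33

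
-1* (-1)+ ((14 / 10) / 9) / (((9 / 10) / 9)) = 23/9 = 2.56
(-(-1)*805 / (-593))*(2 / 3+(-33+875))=-2035040/1779 = -1143.92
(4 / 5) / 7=0.11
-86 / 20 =-4.30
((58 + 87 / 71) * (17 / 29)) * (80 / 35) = 39440/497 = 79.36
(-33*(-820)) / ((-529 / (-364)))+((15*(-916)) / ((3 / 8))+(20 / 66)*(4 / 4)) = -314574470/17457 = -18019.96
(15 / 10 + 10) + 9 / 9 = 25/2 = 12.50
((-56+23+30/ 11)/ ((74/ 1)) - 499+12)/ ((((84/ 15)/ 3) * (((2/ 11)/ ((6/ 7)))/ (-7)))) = 482535/56 = 8616.70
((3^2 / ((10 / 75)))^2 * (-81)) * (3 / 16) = -4428675/64 = -69198.05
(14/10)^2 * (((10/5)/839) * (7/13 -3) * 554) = -1737344/272675 = -6.37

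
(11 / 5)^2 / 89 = 121/2225 = 0.05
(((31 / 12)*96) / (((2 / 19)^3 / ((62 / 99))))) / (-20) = -6591499/990 = -6658.08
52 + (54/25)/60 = 52.04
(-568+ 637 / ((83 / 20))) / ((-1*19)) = 34404/1577 = 21.82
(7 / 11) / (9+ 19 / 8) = 8/143 = 0.06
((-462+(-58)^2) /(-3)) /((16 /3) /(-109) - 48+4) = 158159/7202 = 21.96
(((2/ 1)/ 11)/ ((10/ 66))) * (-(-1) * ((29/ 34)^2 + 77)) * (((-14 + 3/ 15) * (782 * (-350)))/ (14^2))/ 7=427790133/1666 = 256776.79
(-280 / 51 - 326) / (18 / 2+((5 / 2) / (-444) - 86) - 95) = 5004176/2596597 = 1.93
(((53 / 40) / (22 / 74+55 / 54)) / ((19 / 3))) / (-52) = -158841/51949040 = 0.00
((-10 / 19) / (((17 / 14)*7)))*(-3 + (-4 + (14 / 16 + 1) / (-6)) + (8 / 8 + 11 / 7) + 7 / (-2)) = 4615/9044 = 0.51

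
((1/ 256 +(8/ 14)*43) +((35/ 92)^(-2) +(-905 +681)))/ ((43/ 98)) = -438.76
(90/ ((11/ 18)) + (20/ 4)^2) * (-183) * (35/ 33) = -4045825/121 = -33436.57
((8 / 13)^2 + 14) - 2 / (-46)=56059/3887 = 14.42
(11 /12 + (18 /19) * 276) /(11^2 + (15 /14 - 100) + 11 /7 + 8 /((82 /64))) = 3433955/391134 = 8.78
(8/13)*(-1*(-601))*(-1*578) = -2779024/13 = -213771.08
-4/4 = -1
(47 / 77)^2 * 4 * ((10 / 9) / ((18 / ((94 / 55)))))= 830584/5282739 = 0.16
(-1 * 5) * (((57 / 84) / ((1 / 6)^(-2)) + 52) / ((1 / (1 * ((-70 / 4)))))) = 1310875/288 = 4551.65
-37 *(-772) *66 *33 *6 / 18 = 20737464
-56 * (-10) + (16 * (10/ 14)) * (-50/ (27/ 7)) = 11120/27 = 411.85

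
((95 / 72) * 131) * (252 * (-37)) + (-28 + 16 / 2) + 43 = -3223209/2 = -1611604.50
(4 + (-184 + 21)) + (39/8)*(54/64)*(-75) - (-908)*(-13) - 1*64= -3157887/256 = -12335.50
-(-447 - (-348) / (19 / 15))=3273/19 = 172.26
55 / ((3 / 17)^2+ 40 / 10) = 3179/233 = 13.64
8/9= 0.89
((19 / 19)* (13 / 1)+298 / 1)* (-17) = -5287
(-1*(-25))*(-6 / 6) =-25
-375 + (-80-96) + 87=-464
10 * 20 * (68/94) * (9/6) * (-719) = -7333800/47 = -156038.30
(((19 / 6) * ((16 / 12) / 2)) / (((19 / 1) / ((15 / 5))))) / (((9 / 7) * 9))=0.03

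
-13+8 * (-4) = -45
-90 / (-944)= 45/472 = 0.10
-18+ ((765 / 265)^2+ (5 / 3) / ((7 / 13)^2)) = -1617886/412923 = -3.92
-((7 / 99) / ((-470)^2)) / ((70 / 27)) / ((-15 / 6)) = 3/60747500 = 0.00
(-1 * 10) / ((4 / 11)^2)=-605/8 = -75.62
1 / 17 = 0.06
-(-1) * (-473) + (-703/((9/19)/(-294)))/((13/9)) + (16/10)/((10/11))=98020797/325 = 301602.45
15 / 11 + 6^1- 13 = -62/11 = -5.64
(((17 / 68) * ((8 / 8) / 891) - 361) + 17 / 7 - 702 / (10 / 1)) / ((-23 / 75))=11627155/8316 = 1398.17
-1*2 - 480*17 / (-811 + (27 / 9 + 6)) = 3278/401 = 8.17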